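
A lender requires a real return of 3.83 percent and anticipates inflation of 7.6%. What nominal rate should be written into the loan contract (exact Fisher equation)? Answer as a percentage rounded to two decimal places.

11.72%

(1 + i) = (1 + r)(1 + π) = 1.03830 × 1.07600 = 1.1172108
i = 1.1172108 − 1, so the required nominal rate is 11.72%.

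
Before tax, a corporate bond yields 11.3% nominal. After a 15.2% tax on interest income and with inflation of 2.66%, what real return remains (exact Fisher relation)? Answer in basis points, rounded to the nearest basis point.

After-tax nominal return = 11.3% × (1 − 0.152) = 9.5824%.
1 + r = 1.095824 / 1.02660 = 1.067430
After-tax real rate = 1.067430 − 1 → 674 basis points.

674 basis points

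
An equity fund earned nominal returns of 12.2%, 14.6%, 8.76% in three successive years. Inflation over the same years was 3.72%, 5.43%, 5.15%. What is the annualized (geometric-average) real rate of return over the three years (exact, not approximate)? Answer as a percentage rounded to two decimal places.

6.74%

Nominal growth factor = 1.1220 × 1.1460 × 1.0876 = 1.39844913
Price-level growth factor = 1.0372 × 1.0543 × 1.0515 = 1.14983624
Real growth factor = 1.39844913 / 1.14983624 = 1.21621591
Annualized real rate = 1.21621591^(1/3) − 1 = 6.7424% → 6.74%.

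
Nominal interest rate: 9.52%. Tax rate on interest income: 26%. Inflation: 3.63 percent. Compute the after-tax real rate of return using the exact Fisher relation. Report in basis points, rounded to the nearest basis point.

330 basis points

After-tax nominal return = 9.52% × (1 − 0.26) = 7.0448%.
1 + r = 1.070448 / 1.03630 = 1.032952
After-tax real rate = 1.032952 − 1 → 330 basis points.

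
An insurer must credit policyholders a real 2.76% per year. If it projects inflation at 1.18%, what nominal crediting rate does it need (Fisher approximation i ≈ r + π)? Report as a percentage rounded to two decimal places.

i ≈ r + π = 2.76% + 1.18% = 3.94%.

3.94%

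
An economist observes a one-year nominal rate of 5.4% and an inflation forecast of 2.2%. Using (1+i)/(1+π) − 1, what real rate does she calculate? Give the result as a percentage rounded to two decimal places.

By the Fisher relation, 1 + r = (1 + i)/(1 + π).
1 + r = 1.05400 / 1.02200 = 1.031311
r = 1.031311 − 1 = 3.1311%, i.e. 3.13%.

3.13%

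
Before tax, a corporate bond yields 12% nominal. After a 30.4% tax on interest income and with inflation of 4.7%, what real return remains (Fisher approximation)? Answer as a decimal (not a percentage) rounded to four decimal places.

After-tax nominal return = 12% × (1 − 0.304) = 8.3520%.
r ≈ 8.3520% − 4.7% → 0.0365.

0.0365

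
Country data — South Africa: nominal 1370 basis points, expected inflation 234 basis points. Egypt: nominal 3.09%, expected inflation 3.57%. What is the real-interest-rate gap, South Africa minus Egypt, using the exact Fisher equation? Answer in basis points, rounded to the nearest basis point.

1156 basis points

South Africa: (1 + 0.1370)/(1 + 0.0234) − 1 = 11.1003%
Egypt: (1 + 0.0309)/(1 + 0.0357) − 1 = -0.4635%
Differential = 11.1003% − (-0.4635%) = 11.5637% → 1156 basis points.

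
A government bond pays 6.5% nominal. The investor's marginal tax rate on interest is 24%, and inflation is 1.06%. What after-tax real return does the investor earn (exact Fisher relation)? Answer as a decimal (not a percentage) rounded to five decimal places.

After-tax nominal return = 6.5% × (1 − 0.24) = 4.9400%.
1 + r = 1.04940 / 1.01060 = 1.038393
After-tax real rate = 1.038393 − 1 → 0.03839.

0.03839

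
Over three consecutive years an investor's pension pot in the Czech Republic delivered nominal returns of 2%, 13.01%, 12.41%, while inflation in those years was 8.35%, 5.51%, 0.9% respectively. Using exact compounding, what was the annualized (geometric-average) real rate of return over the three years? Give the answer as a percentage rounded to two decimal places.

Compound the nominal returns: 1.0200 × 1.1301 × 1.1241 = 1.29575232.
Compound inflation: 1.0835 × 1.0551 × 1.0090 = 1.15348966.
Deflate: 1.29575232 / 1.15348966 = 1.12333241.
Annualized real rate = 1.12333241^(1/3) − 1 = 3.9528% → 3.95%.

3.95%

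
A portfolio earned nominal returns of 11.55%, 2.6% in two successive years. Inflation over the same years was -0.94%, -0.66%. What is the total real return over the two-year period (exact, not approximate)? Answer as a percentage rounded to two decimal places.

16.30%

Nominal growth factor = 1.1155 × 1.0260 = 1.144503
Price-level growth factor = 0.9906 × 0.9934 = 0.984062
Real growth factor = 1.144503 / 0.984062 = 1.163039
Total real return = 1.163039 − 1 → 16.30%.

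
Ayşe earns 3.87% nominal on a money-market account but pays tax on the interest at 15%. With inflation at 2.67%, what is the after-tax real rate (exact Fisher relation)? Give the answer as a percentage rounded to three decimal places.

After-tax nominal return = 3.87% × (1 − 0.15) = 3.2895%.
1 + r = 1.032895 / 1.02670 = 1.006034
After-tax real rate = 1.006034 − 1 → 0.603%.

0.603%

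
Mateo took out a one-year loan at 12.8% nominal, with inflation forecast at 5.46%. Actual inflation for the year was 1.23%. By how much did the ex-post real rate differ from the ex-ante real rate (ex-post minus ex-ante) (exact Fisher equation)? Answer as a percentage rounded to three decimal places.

Ex-ante: (1 + 0.1280)/(1 + 0.0546) − 1 = 6.9600%
Ex-post: (1 + 0.1280)/(1 + 0.0123) − 1 = 11.4294%
Difference (ex-post − ex-ante) = 4.4694% → 4.469%.

4.469%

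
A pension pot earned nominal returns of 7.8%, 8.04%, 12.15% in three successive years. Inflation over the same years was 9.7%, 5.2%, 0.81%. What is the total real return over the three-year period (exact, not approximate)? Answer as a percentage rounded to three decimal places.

Nominal growth factor = 1.0780 × 1.0804 × 1.1215 = 1.306179
Price-level growth factor = 1.0970 × 1.0520 × 1.0081 = 1.163392
Real growth factor = 1.306179 / 1.163392 = 1.122733
Total real return = 1.122733 − 1 → 12.273%.

12.273%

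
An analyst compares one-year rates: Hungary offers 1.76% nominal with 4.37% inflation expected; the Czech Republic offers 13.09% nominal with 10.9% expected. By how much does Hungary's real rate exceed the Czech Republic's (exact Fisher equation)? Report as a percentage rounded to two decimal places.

-4.48%

Hungary: (1 + 0.0176)/(1 + 0.0437) − 1 = -2.5007%
The Czech Republic: (1 + 0.1309)/(1 + 0.1090) − 1 = 1.9748%
Differential = -2.5007% − 1.9748% = -4.4755% → -4.48%.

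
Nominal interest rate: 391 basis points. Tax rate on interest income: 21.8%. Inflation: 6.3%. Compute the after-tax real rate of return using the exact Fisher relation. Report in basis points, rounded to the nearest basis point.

-305 basis points

After-tax nominal return = 3.91% × (1 − 0.218) = 3.05762%.
1 + r = 1.0305762 / 1.06300 = 0.969498
After-tax real rate = 0.969498 − 1 → -305 basis points.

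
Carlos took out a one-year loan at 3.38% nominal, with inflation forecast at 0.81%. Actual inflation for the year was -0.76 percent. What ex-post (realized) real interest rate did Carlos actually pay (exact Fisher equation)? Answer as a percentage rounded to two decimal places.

4.17%

Ex-post: (1 + 0.0338)/(1 − 0.0076) − 1 = 4.1717%
So the realized real rate is 4.17%.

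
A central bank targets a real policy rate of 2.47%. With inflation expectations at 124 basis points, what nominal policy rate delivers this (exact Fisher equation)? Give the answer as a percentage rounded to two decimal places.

3.74%

(1 + i) = (1 + r)(1 + π) = 1.02470 × 1.01240 = 1.03740628
i = 1.03740628 − 1, so the required nominal rate is 3.74%.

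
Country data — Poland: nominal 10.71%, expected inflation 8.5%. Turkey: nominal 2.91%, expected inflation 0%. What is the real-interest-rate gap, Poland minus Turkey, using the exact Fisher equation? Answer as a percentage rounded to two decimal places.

-0.87%

Poland: (1 + 0.1071)/(1 + 0.0850) − 1 = 2.0369%
Turkey: (1 + 0.0291)/(1 + 0.0000) − 1 = 2.9100%
Differential = 2.0369% − 2.9100% = -0.8731% → -0.87%.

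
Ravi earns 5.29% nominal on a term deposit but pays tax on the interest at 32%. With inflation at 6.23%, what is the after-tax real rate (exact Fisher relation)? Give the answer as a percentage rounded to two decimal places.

-2.48%

After-tax nominal return = 5.29% × (1 − 0.32) = 3.5972%.
1 + r = 1.035972 / 1.06230 = 0.975216
After-tax real rate = 0.975216 − 1 → -2.48%.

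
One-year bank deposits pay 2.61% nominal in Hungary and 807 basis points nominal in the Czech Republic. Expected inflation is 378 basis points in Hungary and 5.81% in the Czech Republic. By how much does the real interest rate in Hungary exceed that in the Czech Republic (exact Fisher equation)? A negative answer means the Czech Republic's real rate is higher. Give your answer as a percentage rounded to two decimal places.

Hungary: (1 + 0.0261)/(1 + 0.0378) − 1 = -1.1274%
The Czech Republic: (1 + 0.0807)/(1 + 0.0581) − 1 = 2.1359%
Differential = -1.1274% − 2.1359% = -3.2633% → -3.26%.

-3.26%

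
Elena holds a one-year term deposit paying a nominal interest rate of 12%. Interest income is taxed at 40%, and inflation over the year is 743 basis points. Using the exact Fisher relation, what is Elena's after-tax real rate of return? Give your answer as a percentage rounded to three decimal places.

-0.214%

After-tax nominal return = 12% × (1 − 0.4) = 7.2000%.
1 + r = 1.07200 / 1.07430 = 0.997859
After-tax real rate = 0.997859 − 1 → -0.214%.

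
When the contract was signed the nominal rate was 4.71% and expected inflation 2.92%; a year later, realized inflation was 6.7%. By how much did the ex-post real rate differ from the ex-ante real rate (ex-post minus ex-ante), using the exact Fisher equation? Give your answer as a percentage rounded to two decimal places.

-3.60%

Ex-ante: (1 + 0.0471)/(1 + 0.0292) − 1 = 1.7392%
Ex-post: (1 + 0.0471)/(1 + 0.0670) − 1 = -1.8650%
Difference (ex-post − ex-ante) = -3.6043% → -3.60%.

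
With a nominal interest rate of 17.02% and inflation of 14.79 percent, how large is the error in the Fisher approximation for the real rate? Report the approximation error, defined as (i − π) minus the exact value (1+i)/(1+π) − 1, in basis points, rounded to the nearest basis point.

Approximate: r ≈ 17.020% − 14.790% = 2.2300%
Exact: (1 + 0.1702)/(1 + 0.1479) − 1 = 1.9427%
Error = 2.2300% − 1.9427% = 0.2873% → 29 basis points.

29 basis points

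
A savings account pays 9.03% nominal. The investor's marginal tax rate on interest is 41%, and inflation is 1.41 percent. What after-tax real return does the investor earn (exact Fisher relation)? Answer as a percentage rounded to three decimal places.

3.863%

After-tax nominal return = 9.03% × (1 − 0.41) = 5.3277%.
1 + r = 1.053277 / 1.01410 = 1.038632
After-tax real rate = 1.038632 − 1 → 3.863%.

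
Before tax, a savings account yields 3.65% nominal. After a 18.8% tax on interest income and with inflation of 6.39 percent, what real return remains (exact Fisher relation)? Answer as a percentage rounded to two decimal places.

After-tax nominal return = 3.65% × (1 − 0.188) = 2.9638%.
1 + r = 1.029638 / 1.06390 = 0.967796
After-tax real rate = 0.967796 − 1 → -3.22%.

-3.22%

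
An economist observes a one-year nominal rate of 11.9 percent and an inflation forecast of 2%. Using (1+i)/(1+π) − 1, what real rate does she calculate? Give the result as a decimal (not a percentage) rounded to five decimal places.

By the Fisher identity, 1 + r = (1 + i)/(1 + π).
1 + r = 1.11900 / 1.02000 = 1.097059
r = 1.097059 − 1 = 9.7059%, i.e. 0.09706.

0.09706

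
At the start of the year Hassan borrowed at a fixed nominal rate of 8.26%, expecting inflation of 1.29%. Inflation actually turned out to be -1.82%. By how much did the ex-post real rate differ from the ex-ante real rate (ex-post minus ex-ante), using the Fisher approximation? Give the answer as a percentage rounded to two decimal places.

3.11%

Ex-ante: 8.26% − 1.29% = 6.970%
Ex-post: 8.26% − (-1.82%) = 10.080%
Difference (ex-post − ex-ante) = 3.1100% → 3.11%.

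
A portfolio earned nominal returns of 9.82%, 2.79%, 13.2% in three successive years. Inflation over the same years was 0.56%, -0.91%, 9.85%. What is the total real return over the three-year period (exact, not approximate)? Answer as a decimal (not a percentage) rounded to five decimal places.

0.16741

Nominal growth factor = 1.0982 × 1.0279 × 1.1320 = 1.277847
Price-level growth factor = 1.0056 × 0.9909 × 1.0985 = 1.094599
Real growth factor = 1.277847 / 1.094599 = 1.167410
Total real return = 1.167410 − 1 → 0.16741.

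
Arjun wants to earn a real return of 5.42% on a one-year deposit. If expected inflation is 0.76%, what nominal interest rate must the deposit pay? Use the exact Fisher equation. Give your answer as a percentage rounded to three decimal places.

(1 + i) = (1 + r)(1 + π) = 1.05420 × 1.00760 = 1.06221192
i = 1.06221192 − 1, so the required nominal rate is 6.221%.

6.221%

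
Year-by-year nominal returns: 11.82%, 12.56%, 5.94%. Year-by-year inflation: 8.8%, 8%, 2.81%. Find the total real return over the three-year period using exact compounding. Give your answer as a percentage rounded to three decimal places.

10.376%

Nominal growth factor = 1.1182 × 1.1256 × 1.0594 = 1.333409
Price-level growth factor = 1.0880 × 1.0800 × 1.0281 = 1.208059
Real growth factor = 1.333409 / 1.208059 = 1.103762
Total real return = 1.103762 − 1 → 10.376%.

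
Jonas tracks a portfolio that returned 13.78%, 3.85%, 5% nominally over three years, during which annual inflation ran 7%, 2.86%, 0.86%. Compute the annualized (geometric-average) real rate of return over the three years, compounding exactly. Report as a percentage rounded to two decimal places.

3.78%

Nominal growth factor = 1.1378 × 1.0385 × 1.0500 = 1.24068557
Price-level growth factor = 1.0700 × 1.0286 × 1.0086 = 1.11006718
Real growth factor = 1.24068557 / 1.11006718 = 1.11766710
Annualized real rate = 1.11766710^(1/3) − 1 = 3.7777% → 3.78%.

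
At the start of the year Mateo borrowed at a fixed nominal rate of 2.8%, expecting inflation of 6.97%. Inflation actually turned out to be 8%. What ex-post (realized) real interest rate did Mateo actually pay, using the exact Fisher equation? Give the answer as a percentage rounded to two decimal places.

-4.81%

Ex-post: (1 + 0.0280)/(1 + 0.0800) − 1 = -4.8148%
So the realized real rate is -4.81%.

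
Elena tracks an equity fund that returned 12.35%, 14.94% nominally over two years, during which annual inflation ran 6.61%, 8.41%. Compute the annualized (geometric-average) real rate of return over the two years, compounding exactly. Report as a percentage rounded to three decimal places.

5.703%

Compound the nominal returns: 1.1235 × 1.1494 = 1.29135090.
Compound inflation: 1.0661 × 1.0841 = 1.15575901.
Deflate: 1.29135090 / 1.15575901 = 1.11731848.
Annualized real rate = 1.11731848^(1/2) − 1 = 5.7033% → 5.703%.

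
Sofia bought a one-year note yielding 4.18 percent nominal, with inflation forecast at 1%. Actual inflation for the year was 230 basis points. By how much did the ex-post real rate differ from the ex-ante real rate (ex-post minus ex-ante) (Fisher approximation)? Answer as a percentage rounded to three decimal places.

Ex-ante: 4.18% − 1% = 3.180%
Ex-post: 4.18% − 2.3% = 1.880%
Difference (ex-post − ex-ante) = -1.3000% → -1.300%.

-1.300%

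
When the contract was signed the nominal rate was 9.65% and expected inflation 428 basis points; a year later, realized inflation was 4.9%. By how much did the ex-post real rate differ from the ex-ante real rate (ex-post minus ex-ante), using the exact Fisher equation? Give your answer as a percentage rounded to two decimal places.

-0.62%

Ex-ante: (1 + 0.0965)/(1 + 0.0428) − 1 = 5.1496%
Ex-post: (1 + 0.0965)/(1 + 0.0490) − 1 = 4.5281%
Difference (ex-post − ex-ante) = -0.6215% → -0.62%.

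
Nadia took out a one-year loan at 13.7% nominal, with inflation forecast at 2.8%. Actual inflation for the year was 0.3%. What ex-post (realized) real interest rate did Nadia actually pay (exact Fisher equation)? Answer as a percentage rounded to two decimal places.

13.36%

Ex-post: (1 + 0.1370)/(1 + 0.0030) − 1 = 13.3599%
So the realized real rate is 13.36%.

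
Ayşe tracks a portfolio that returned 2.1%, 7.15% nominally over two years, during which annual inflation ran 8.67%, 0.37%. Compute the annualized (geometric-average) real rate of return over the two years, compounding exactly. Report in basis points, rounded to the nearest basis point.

15 basis points

Nominal growth factor = 1.0210 × 1.0715 = 1.09400150
Price-level growth factor = 1.0867 × 1.0037 = 1.09072079
Real growth factor = 1.09400150 / 1.09072079 = 1.00300784
Annualized real rate = 1.00300784^(1/2) − 1 = 0.1503% → 15 basis points.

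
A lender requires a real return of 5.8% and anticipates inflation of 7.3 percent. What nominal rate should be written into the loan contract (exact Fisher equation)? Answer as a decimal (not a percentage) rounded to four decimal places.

(1 + i) = (1 + r)(1 + π) = 1.05800 × 1.07300 = 1.135234
i = 1.135234 − 1, so the required nominal rate is 0.1352.

0.1352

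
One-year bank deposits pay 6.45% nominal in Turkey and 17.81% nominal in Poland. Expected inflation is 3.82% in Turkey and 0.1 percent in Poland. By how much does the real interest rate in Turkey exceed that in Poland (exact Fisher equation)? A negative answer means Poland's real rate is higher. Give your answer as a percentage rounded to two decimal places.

-15.16%

Turkey: (1 + 0.0645)/(1 + 0.0382) − 1 = 2.5332%
Poland: (1 + 0.1781)/(1 + 0.0010) − 1 = 17.6923%
Differential = 2.5332% − 17.6923% = -15.1591% → -15.16%.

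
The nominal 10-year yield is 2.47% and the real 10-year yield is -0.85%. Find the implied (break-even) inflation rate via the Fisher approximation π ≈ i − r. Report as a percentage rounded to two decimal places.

π ≈ i − r = 2.47% − (-0.85%) → 3.32%.

3.32%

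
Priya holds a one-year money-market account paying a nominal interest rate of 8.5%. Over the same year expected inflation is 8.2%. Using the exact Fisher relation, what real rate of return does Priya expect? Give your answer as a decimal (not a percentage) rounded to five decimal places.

0.00277

By the Fisher relation, 1 + r = (1 + i)/(1 + π).
1 + r = 1.08500 / 1.08200 = 1.002773
r = 1.002773 − 1 = 0.2773%, i.e. 0.00277.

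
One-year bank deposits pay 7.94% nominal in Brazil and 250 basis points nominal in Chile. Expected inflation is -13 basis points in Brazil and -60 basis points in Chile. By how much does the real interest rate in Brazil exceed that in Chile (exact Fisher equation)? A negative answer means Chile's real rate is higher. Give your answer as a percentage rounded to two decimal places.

Brazil: (1 + 0.0794)/(1 − 0.0013) − 1 = 8.0805%
Chile: (1 + 0.0250)/(1 − 0.0060) − 1 = 3.1187%
Differential = 8.0805% − 3.1187% = 4.9618% → 4.96%.

4.96%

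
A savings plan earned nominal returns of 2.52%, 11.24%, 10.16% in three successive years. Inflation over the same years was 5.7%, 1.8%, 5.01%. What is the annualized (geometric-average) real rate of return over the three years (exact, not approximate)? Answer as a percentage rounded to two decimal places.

3.60%

Compound the nominal returns: 1.0252 × 1.1124 × 1.1016 = 1.25630042.
Compound inflation: 1.0570 × 1.0180 × 1.0501 = 1.12993490.
Deflate: 1.25630042 / 1.12993490 = 1.11183433.
Annualized real rate = 1.11183433^(1/3) − 1 = 3.5969% → 3.60%.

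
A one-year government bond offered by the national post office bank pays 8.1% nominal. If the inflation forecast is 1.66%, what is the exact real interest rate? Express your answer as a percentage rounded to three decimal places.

By the Fisher identity, 1 + r = (1 + i)/(1 + π).
1 + r = 1.08100 / 1.01660 = 1.063348
r = 1.063348 − 1 = 6.3348%, i.e. 6.335%.

6.335%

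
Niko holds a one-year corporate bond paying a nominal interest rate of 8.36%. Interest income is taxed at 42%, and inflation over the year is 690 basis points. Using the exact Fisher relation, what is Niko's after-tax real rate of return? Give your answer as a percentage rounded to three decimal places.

-1.919%

After-tax nominal return = 8.36% × (1 − 0.42) = 4.8488%.
1 + r = 1.048488 / 1.06900 = 0.980812
After-tax real rate = 0.980812 − 1 → -1.919%.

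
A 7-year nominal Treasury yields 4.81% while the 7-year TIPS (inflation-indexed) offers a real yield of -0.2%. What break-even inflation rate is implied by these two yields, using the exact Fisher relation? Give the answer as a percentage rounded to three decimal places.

5.020%

(1 + π) = (1 + i)/(1 + r) = 1.04810 / 0.99800 = 1.050200
Break-even inflation = 1.050200 − 1 → 5.020%.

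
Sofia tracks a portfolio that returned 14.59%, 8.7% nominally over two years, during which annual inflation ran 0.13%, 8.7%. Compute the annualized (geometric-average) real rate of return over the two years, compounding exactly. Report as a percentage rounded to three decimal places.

Compound the nominal returns: 1.1459 × 1.0870 = 1.24559330.
Compound inflation: 1.0013 × 1.0870 = 1.08841310.
Deflate: 1.24559330 / 1.08841310 = 1.14441226.
Annualized real rate = 1.14441226^(1/2) − 1 = 6.9772% → 6.977%.

6.977%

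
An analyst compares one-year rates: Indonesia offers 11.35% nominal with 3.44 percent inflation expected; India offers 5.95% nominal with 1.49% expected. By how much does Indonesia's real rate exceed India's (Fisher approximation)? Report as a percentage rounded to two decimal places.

3.45%

Indonesia: 11.35% − 3.44% = 7.910%
India: 5.95% − 1.49% = 4.460%
Differential = 3.450% → 3.45%.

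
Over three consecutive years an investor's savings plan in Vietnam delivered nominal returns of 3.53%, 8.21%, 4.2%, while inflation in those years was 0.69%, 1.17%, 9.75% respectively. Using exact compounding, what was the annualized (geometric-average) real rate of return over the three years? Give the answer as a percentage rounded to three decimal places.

1.450%

Nominal growth factor = 1.0353 × 1.0821 × 1.0420 = 1.16735065
Price-level growth factor = 1.0069 × 1.0117 × 1.0975 = 1.11800210
Real growth factor = 1.16735065 / 1.11800210 = 1.04413994
Annualized real rate = 1.04413994^(1/3) − 1 = 1.4502% → 1.450%.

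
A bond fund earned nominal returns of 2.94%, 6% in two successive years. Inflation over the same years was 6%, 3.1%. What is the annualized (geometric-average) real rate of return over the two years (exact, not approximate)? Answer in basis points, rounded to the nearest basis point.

Nominal growth factor = 1.0294 × 1.0600 = 1.09116400
Price-level growth factor = 1.0600 × 1.0310 = 1.09286000
Real growth factor = 1.09116400 / 1.09286000 = 0.99844811
Annualized real rate = 0.99844811^(1/2) − 1 = -0.0776% → -8 basis points.

-8 basis points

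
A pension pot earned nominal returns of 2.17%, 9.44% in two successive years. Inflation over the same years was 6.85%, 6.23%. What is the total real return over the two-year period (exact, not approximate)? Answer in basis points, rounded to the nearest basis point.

-149 basis points

Nominal growth factor = 1.0217 × 1.0944 = 1.118148
Price-level growth factor = 1.0685 × 1.0623 = 1.135068
Real growth factor = 1.118148 / 1.135068 = 0.985094
Total real return = 0.985094 − 1 → -149 basis points.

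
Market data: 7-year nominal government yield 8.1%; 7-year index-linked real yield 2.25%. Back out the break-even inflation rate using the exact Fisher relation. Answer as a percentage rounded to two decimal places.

5.72%

(1 + π) = (1 + i)/(1 + r) = 1.08100 / 1.02250 = 1.057213
Break-even inflation = 1.057213 − 1 → 5.72%.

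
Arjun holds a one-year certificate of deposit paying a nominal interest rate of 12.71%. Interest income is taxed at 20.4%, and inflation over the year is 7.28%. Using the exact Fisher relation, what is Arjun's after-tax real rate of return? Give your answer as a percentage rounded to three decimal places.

After-tax nominal return = 12.71% × (1 − 0.204) = 10.11716%.
1 + r = 1.1011716 / 1.07280 = 1.026446
After-tax real rate = 1.026446 − 1 → 2.645%.

2.645%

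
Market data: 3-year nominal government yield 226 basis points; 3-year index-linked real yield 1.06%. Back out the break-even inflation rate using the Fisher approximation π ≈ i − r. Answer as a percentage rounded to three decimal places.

π ≈ i − r = 2.26% − 1.06% → 1.200%.

1.200%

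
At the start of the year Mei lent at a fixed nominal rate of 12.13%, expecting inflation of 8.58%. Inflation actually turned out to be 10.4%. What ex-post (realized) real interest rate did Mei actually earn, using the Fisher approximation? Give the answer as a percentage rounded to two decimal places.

1.73%

Ex-post: 12.13% − 10.4% = 1.730%
So the realized real rate is 1.73%.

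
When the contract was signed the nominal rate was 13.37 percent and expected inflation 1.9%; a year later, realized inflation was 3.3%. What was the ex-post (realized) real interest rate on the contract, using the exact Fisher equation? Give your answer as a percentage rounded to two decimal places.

Ex-post: (1 + 0.1337)/(1 + 0.0330) − 1 = 9.7483%
So the realized real rate is 9.75%.

9.75%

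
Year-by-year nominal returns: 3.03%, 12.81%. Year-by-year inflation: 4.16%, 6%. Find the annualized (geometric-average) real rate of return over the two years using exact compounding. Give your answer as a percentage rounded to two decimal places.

Compound the nominal returns: 1.0303 × 1.1281 = 1.16228143.
Compound inflation: 1.0416 × 1.0600 = 1.10409600.
Deflate: 1.16228143 / 1.10409600 = 1.05269961.
Annualized real rate = 1.05269961^(1/2) − 1 = 2.6012% → 2.60%.

2.60%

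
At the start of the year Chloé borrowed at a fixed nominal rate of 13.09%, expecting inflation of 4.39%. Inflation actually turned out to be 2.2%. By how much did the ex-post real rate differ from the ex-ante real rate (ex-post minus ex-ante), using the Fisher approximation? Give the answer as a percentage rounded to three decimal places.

2.190%

Ex-ante: 13.09% − 4.39% = 8.700%
Ex-post: 13.09% − 2.2% = 10.890%
Difference (ex-post − ex-ante) = 2.1900% → 2.190%.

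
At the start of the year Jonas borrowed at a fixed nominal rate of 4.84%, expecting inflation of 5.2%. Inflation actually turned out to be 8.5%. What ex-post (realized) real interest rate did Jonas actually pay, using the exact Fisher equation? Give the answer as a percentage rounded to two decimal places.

-3.37%

Ex-post: (1 + 0.0484)/(1 + 0.0850) − 1 = -3.3733%
So the realized real rate is -3.37%.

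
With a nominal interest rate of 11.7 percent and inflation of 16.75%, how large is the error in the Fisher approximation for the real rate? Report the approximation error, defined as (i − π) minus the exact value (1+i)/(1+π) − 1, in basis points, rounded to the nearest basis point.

Approximate: r ≈ 11.700% − 16.750% = -5.0500%
Exact: (1 + 0.1170)/(1 + 0.1675) − 1 = -4.3255%
Error = -5.0500% − (-4.3255%) = -0.7245% → -72 basis points.

-72 basis points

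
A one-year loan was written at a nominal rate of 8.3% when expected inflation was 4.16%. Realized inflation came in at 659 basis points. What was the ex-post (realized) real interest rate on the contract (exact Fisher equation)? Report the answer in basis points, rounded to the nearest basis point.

160 basis points

Ex-post: (1 + 0.0830)/(1 + 0.0659) − 1 = 1.6043%
So the realized real rate is 160 basis points.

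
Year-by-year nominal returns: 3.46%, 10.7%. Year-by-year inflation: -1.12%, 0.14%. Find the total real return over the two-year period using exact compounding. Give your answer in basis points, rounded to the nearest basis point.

1567 basis points

Compound the nominal returns: 1.0346 × 1.1070 = 1.145302.
Compound inflation: 0.9888 × 1.0014 = 0.990184.
Deflate: 1.145302 / 0.990184 = 1.156656.
Total real return = 1.156656 − 1 → 1567 basis points.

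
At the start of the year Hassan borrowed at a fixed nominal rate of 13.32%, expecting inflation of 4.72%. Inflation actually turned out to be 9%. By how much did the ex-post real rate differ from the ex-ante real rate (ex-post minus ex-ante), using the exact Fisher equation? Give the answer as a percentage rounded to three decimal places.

-4.249%

Ex-ante: (1 + 0.1332)/(1 + 0.0472) − 1 = 8.2124%
Ex-post: (1 + 0.1332)/(1 + 0.0900) − 1 = 3.9633%
Difference (ex-post − ex-ante) = -4.2491% → -4.249%.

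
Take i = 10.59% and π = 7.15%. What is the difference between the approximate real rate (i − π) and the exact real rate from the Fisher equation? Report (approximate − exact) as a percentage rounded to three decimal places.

Approximate: r ≈ 10.590% − 7.150% = 3.4400%
Exact: (1 + 0.1059)/(1 + 0.0715) − 1 = 3.21045%
Error = 3.4400% − 3.21045% = 0.22955% → 0.230%.

0.230%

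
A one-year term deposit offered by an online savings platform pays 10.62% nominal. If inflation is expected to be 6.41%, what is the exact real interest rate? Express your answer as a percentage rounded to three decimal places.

By the Fisher identity, 1 + r = (1 + i)/(1 + π).
1 + r = 1.10620 / 1.06410 = 1.039564
r = 1.039564 − 1 = 3.9564%, i.e. 3.956%.

3.956%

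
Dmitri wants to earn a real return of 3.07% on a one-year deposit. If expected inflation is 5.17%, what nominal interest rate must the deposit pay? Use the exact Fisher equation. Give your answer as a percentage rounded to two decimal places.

(1 + i) = (1 + r)(1 + π) = 1.03070 × 1.05170 = 1.08398719
i = 1.08398719 − 1, so the required nominal rate is 8.40%.

8.40%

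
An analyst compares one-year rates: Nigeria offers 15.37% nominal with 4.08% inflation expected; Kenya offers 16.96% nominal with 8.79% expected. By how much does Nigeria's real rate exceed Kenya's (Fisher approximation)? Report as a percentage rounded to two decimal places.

3.12%

Nigeria: 15.37% − 4.08% = 11.290%
Kenya: 16.96% − 8.79% = 8.170%
Differential = 3.120% → 3.12%.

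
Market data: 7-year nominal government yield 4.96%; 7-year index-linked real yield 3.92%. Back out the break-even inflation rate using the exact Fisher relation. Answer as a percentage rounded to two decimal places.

(1 + π) = (1 + i)/(1 + r) = 1.04960 / 1.03920 = 1.010008
Break-even inflation = 1.010008 − 1 → 1.00%.

1.00%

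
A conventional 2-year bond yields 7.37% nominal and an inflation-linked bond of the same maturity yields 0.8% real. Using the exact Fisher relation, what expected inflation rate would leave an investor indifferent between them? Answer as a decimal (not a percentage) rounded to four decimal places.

0.0652

(1 + π) = (1 + i)/(1 + r) = 1.07370 / 1.00800 = 1.065179
Break-even inflation = 1.065179 − 1 → 0.0652.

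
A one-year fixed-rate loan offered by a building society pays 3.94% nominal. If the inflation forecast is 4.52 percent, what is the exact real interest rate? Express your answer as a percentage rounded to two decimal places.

-0.55%

By the Fisher equation, 1 + r = (1 + i)/(1 + π).
1 + r = 1.03940 / 1.04520 = 0.994451
r = 0.994451 − 1 = -0.5549%, i.e. -0.55%.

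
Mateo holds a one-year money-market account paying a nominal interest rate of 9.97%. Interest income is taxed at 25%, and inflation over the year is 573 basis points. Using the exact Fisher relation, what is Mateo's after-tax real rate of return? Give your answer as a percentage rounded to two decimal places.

After-tax nominal return = 9.97% × (1 − 0.25) = 7.4775%.
1 + r = 1.074775 / 1.05730 = 1.016528
After-tax real rate = 1.016528 − 1 → 1.65%.

1.65%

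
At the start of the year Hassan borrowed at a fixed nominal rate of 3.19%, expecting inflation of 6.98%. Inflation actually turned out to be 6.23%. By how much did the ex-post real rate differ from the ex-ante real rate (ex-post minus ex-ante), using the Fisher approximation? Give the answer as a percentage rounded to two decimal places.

Ex-ante: 3.19% − 6.98% = -3.790%
Ex-post: 3.19% − 6.23% = -3.040%
Difference (ex-post − ex-ante) = 0.7500% → 0.75%.

0.75%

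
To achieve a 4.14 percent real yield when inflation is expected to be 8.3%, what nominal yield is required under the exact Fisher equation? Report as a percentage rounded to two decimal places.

(1 + i) = (1 + r)(1 + π) = 1.04140 × 1.08300 = 1.1278362
i = 1.1278362 − 1, so the required nominal rate is 12.78%.

12.78%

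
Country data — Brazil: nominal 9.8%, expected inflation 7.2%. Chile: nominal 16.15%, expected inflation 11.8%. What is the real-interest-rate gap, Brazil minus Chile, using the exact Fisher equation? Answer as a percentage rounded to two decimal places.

Brazil: (1 + 0.0980)/(1 + 0.0720) − 1 = 2.4254%
Chile: (1 + 0.1615)/(1 + 0.1180) − 1 = 3.8909%
Differential = 2.4254% − 3.8909% = -1.4655% → -1.47%.

-1.47%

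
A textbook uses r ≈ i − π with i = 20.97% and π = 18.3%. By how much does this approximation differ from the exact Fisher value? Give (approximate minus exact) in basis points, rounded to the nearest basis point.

41 basis points

Approximate: r ≈ 20.970% − 18.300% = 2.6700%
Exact: (1 + 0.2097)/(1 + 0.1830) − 1 = 2.2570%
Error = 2.6700% − 2.2570% = 0.4130% → 41 basis points.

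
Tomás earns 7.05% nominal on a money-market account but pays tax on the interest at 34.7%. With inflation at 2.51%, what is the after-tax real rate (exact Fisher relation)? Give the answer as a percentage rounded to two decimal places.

2.04%

After-tax nominal return = 7.05% × (1 − 0.347) = 4.60365%.
1 + r = 1.0460365 / 1.02510 = 1.020424
After-tax real rate = 1.020424 − 1 → 2.04%.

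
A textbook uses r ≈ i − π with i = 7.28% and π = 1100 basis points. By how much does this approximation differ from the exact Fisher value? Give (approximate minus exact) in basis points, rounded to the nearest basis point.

-37 basis points

Approximate: r ≈ 7.280% − 11.000% = -3.7200%
Exact: (1 + 0.0728)/(1 + 0.1100) − 1 = -3.3514%
Error = -3.7200% − (-3.3514%) = -0.3686% → -37 basis points.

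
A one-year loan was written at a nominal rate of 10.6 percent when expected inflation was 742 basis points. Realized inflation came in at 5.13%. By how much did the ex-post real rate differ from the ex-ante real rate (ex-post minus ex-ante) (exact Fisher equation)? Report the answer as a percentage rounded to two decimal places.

2.24%

Ex-ante: (1 + 0.1060)/(1 + 0.0742) − 1 = 2.9603%
Ex-post: (1 + 0.1060)/(1 + 0.0513) − 1 = 5.2031%
Difference (ex-post − ex-ante) = 2.2427% → 2.24%.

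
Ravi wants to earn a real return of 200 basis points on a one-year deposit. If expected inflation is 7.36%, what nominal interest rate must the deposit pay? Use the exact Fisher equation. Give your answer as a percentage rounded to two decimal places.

9.51%

(1 + i) = (1 + r)(1 + π) = 1.02000 × 1.07360 = 1.095072
i = 1.095072 − 1, so the required nominal rate is 9.51%.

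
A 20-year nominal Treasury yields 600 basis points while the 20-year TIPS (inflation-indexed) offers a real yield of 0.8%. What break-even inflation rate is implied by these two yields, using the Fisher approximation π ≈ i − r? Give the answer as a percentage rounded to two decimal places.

5.20%

π ≈ i − r = 6% − 0.8% → 5.20%.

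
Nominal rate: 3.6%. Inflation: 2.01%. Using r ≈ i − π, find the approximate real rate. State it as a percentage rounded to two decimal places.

1.59%

r ≈ i − π = 3.6% − 2.01% = 1.59%.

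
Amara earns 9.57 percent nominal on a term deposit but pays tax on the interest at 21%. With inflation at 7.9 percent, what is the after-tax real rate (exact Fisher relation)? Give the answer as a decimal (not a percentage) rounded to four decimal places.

After-tax nominal return = 9.57% × (1 − 0.21) = 7.5603%.
1 + r = 1.075603 / 1.07900 = 0.996852
After-tax real rate = 0.996852 − 1 → -0.0031.

-0.0031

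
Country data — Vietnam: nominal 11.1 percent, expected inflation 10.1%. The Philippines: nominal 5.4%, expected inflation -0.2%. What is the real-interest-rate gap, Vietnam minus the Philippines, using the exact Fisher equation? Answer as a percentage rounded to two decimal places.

-4.70%

Vietnam: (1 + 0.1110)/(1 + 0.1010) − 1 = 0.9083%
The Philippines: (1 + 0.0540)/(1 − 0.0020) − 1 = 5.6112%
Differential = 0.9083% − 5.6112% = -4.7030% → -4.70%.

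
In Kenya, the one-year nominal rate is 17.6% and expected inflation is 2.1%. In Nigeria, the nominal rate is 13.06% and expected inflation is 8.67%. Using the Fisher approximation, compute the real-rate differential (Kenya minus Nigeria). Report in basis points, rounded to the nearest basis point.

1111 basis points

Kenya: 17.6% − 2.1% = 15.500%
Nigeria: 13.06% − 8.67% = 4.390%
Differential = 11.110% → 1111 basis points.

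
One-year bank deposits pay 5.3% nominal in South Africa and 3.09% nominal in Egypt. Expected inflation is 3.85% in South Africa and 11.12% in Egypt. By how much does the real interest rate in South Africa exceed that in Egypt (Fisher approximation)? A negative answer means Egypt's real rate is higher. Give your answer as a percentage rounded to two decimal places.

9.48%

South Africa: 5.3% − 3.85% = 1.450%
Egypt: 3.09% − 11.12% = -8.030%
Differential = 9.480% → 9.48%.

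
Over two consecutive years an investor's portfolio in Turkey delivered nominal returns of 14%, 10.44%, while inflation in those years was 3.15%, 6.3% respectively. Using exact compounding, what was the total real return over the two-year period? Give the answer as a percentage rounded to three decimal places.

Compound the nominal returns: 1.1400 × 1.1044 = 1.259016.
Compound inflation: 1.0315 × 1.0630 = 1.096485.
Deflate: 1.259016 / 1.096485 = 1.148230.
Total real return = 1.148230 − 1 → 14.823%.

14.823%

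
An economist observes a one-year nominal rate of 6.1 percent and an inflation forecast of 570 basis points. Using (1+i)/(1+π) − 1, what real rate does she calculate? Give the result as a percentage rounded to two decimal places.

By the Fisher identity, 1 + r = (1 + i)/(1 + π).
1 + r = 1.06100 / 1.05700 = 1.003784
r = 1.003784 − 1 = 0.3784%, i.e. 0.38%.

0.38%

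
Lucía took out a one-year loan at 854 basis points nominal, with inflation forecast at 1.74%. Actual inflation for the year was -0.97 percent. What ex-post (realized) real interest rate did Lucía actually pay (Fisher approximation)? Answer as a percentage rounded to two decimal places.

Ex-post: 8.54% − (-0.97%) = 9.510%
So the realized real rate is 9.51%.

9.51%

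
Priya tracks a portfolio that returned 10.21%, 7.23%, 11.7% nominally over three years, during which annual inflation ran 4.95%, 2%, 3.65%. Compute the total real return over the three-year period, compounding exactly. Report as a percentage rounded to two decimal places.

Compound the nominal returns: 1.1021 × 1.0723 × 1.1170 = 1.320050.
Compound inflation: 1.0495 × 1.0200 × 1.0365 = 1.109563.
Deflate: 1.320050 / 1.109563 = 1.189703.
Total real return = 1.189703 − 1 → 18.97%.

18.97%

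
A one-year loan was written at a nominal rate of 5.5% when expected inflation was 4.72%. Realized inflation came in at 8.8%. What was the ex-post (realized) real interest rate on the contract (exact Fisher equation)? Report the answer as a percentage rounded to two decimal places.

-3.03%

Ex-post: (1 + 0.0550)/(1 + 0.0880) − 1 = -3.0331%
So the realized real rate is -3.03%.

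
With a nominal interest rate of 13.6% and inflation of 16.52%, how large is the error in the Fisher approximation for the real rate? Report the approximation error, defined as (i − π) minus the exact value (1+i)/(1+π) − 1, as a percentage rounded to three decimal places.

-0.414%

Approximate: r ≈ 13.600% − 16.520% = -2.9200%
Exact: (1 + 0.1360)/(1 + 0.1652) − 1 = -2.5060%
Error = -2.9200% − (-2.5060%) = -0.4140% → -0.414%.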